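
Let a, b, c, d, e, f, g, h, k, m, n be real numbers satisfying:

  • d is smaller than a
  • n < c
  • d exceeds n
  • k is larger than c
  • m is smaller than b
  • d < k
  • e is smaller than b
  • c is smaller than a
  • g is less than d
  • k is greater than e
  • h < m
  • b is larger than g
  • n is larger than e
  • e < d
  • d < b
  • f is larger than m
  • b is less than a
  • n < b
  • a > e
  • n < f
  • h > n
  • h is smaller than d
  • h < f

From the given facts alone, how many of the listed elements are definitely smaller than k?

From k the given relations immediately reach e, d, c.
From those, n, g, h — 6 in total.
Nothing else is reachable below k; 6 in all.

6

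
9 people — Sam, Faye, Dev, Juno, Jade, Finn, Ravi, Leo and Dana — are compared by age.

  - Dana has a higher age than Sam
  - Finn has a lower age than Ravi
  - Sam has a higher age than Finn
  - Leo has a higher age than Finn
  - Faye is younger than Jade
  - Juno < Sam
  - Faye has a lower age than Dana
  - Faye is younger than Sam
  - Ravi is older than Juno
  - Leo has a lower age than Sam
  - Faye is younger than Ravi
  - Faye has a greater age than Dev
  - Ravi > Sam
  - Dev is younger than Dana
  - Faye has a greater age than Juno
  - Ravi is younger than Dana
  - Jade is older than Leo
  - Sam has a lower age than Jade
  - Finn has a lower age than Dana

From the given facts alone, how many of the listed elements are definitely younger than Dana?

Directly below Dana: Finn, Dev, Faye, Sam, Ravi.
One step further: Juno, Leo (7 so far).
Nothing else is reachable below Dana; 7 in all.

7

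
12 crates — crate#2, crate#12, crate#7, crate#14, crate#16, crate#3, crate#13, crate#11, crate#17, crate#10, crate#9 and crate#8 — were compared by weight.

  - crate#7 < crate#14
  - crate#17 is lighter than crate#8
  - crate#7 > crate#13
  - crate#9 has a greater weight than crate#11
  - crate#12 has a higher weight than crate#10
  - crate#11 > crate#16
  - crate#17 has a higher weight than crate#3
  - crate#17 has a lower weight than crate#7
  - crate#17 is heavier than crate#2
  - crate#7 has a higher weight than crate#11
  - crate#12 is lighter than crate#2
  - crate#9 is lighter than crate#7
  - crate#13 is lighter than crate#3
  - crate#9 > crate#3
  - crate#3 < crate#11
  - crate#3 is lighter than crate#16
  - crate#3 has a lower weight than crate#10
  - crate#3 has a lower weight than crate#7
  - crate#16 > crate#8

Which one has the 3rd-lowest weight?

Piecing the relations together gives one ordering: crate#13 < crate#3 < crate#10 < crate#12 < crate#2 < crate#17 < crate#8 < crate#16 < crate#11 < crate#9 < crate#7 < crate#14.
Counting 3 from the smallest end gives crate#10.

crate#10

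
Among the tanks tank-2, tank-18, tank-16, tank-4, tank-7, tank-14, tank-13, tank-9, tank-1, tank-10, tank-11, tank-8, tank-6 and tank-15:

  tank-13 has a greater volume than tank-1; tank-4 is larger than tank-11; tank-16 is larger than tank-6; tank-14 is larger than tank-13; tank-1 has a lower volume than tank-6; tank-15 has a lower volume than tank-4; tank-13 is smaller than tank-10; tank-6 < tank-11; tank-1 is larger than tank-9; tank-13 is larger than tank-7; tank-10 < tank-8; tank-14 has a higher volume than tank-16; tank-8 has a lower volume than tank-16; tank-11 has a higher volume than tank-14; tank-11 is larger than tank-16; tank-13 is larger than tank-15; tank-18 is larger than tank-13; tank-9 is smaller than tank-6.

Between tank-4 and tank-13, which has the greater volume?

tank-13 < tank-10 and tank-10 < tank-8 give tank-13 < tank-8.
With tank-8 < tank-16: tank-13 < tank-10 < tank-8 < tank-16.
With tank-16 < tank-14: tank-13 < tank-10 < tank-8 < tank-16 < tank-14.
With tank-14 < tank-11: tank-13 < tank-10 < tank-8 < tank-16 < tank-14 < tank-11.
With tank-11 < tank-4: tank-13 < tank-10 < tank-8 < tank-16 < tank-14 < tank-11 < tank-4.
So tank-13 < tank-4; tank-4 is the larger of the two.

tank-4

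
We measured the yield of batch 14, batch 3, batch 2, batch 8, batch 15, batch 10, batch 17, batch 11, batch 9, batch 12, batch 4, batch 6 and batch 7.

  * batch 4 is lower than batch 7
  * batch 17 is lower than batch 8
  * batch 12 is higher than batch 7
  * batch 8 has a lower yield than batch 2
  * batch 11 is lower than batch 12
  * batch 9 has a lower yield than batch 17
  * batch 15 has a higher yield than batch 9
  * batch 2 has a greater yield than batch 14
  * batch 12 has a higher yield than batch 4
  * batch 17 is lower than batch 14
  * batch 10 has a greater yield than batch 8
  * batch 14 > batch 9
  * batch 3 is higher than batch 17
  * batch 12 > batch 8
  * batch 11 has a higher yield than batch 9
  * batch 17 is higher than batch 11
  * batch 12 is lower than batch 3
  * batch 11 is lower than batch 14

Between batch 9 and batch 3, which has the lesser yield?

batch 9

batch 9 < batch 11 and batch 11 < batch 17 give batch 9 < batch 17.
With batch 17 < batch 8: batch 9 < batch 11 < batch 17 < batch 8.
With batch 8 < batch 12: batch 9 < batch 11 < batch 17 < batch 8 < batch 12.
Then batch 12 < batch 3 extends the chain to batch 3.
So batch 9 < batch 3; batch 9 is the lower of the two.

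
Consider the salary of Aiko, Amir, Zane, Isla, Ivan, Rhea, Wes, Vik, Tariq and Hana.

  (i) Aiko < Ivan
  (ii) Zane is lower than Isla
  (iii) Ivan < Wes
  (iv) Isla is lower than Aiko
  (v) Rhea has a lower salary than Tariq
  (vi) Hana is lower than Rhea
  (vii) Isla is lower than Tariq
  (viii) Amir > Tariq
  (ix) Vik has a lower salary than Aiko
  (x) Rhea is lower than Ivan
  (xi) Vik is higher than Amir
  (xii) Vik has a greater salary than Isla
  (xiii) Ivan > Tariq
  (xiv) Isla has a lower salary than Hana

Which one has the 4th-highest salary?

The consecutive relations fix a unique order: Zane < Isla < Hana < Rhea < Tariq < Amir < Vik < Aiko < Ivan < Wes.
The 4th largest is Vik.

Vik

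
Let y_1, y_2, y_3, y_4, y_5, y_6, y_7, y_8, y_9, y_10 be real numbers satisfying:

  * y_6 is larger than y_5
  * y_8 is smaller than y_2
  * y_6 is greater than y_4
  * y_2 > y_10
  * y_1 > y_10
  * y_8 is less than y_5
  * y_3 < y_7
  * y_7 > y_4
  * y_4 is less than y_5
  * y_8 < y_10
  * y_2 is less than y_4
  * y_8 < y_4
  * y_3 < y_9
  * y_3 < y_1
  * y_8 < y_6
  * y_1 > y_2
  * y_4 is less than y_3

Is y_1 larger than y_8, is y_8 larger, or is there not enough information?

y_1

y_8 < y_10 < y_2 < y_4 < y_3 < y_1, by transitivity through y_10, y_2, y_4, y_3.
So y_1 is larger.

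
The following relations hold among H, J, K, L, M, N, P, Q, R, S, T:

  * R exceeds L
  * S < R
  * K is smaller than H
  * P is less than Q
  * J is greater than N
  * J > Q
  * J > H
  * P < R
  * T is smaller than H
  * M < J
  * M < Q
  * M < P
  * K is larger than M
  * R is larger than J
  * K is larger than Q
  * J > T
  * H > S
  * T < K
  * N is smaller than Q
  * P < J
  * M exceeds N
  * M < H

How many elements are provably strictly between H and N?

4

The relations place N below H. An element lies strictly between them when it is forced above N and also forced below H.
Above N: {M, P, Q, K, J, R}. Below H: {S, M, P, Q, T, K}.
Intersection: {M, P, Q, K} — 4.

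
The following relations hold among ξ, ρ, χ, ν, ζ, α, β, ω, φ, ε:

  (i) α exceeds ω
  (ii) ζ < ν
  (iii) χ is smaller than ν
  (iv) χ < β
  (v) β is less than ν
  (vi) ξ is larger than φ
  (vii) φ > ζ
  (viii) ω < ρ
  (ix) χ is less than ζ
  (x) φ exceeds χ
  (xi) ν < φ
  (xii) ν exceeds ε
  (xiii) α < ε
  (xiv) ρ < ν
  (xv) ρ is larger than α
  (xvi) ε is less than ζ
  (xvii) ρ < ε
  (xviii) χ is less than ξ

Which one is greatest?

ω is not greatest since ω < α; α is not greatest since α < ε; χ is not greatest since χ < β; ρ is not greatest since ρ < ν; β is not greatest since β < ν; ε is not greatest since ε < ν; ζ is not greatest since ζ < φ; ν is not greatest since ν < φ; φ is not greatest since φ < ξ.
Only ξ has nothing above it, so ξ is the greatest.

ξ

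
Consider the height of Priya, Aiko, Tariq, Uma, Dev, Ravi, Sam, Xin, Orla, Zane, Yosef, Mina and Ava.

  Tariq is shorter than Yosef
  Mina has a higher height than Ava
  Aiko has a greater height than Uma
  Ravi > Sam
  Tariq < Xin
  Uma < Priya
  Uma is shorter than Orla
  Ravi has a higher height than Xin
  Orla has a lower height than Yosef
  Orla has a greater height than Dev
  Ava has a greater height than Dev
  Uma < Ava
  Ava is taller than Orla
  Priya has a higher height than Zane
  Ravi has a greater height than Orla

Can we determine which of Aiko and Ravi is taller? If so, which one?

Following every chain through Aiko: below Aiko we get Uma.
Ravi is not reached, and no chain runs the other way from Ravi to Aiko.
So the given relations leave the order of Aiko and Ravi undetermined.

undetermined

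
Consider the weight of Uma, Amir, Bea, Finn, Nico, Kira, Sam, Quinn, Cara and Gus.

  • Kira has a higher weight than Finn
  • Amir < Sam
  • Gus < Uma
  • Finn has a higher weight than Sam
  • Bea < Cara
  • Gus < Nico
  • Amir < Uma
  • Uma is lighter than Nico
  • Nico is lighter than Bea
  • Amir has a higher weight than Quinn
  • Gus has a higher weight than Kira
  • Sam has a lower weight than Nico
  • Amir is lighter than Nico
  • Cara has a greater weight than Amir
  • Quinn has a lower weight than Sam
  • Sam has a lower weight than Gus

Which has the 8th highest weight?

Sam

Chaining the given pairs: Quinn < Amir < Sam < Finn < Kira < Gus < Uma < Nico < Bea < Cara.
The 8th largest is Sam.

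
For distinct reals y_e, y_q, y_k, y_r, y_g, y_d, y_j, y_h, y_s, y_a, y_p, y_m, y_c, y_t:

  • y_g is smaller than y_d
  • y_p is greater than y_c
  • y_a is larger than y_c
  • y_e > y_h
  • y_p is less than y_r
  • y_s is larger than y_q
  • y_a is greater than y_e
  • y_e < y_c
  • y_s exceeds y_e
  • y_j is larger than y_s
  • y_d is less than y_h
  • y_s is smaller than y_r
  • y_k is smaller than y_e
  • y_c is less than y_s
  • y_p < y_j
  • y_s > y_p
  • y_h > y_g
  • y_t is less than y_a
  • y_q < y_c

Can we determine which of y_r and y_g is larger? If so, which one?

y_r

y_g < y_d and y_d < y_h give y_g < y_h.
Then y_h < y_e extends the chain to y_e.
With y_e < y_c: y_g < y_d < y_h < y_e < y_c.
With y_c < y_p: y_g < y_d < y_h < y_e < y_c < y_p.
With y_p < y_s: y_g < y_d < y_h < y_e < y_c < y_p < y_s.
Then y_s < y_r extends the chain to y_r.
So y_r is larger.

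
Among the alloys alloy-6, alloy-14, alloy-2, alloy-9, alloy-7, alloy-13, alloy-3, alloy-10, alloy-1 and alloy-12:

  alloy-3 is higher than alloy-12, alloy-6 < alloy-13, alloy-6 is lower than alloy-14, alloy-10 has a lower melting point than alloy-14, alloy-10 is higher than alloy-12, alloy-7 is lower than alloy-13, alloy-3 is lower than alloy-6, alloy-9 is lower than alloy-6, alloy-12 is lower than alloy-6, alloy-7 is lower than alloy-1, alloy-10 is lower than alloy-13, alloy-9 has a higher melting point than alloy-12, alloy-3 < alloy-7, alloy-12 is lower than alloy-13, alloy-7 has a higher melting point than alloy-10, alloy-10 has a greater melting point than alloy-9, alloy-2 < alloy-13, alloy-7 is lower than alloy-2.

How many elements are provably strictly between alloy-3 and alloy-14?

The relations place alloy-3 below alloy-14. An element lies strictly between them when it is forced above alloy-3 and also forced below alloy-14.
Above alloy-3: {alloy-6, alloy-7, alloy-2, alloy-1, alloy-13}. Below alloy-14: {alloy-12, alloy-9, alloy-6, alloy-10}.
Intersection: {alloy-6} — 1.

1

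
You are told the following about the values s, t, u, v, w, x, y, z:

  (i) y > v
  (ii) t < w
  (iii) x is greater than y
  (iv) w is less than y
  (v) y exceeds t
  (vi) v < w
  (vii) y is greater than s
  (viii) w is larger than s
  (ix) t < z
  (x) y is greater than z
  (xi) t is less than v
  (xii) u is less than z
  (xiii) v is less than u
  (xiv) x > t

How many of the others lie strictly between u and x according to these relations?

The relations place u below x. An element lies strictly between them when it is forced above u and also forced below x.
Above u: {z, y}. Below x: {t, v, s, z, w, y}.
Intersection: {z, y} — 2.

2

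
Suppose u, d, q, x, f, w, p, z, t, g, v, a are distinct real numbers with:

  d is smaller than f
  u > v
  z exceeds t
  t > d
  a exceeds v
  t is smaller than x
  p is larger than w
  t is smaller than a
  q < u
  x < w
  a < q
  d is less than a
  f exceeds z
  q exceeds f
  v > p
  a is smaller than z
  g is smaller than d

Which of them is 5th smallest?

The consecutive relations fix a unique order: g < d < t < x < w < p < v < a < z < f < q < u.
Counting 5 from the smallest end gives w.

w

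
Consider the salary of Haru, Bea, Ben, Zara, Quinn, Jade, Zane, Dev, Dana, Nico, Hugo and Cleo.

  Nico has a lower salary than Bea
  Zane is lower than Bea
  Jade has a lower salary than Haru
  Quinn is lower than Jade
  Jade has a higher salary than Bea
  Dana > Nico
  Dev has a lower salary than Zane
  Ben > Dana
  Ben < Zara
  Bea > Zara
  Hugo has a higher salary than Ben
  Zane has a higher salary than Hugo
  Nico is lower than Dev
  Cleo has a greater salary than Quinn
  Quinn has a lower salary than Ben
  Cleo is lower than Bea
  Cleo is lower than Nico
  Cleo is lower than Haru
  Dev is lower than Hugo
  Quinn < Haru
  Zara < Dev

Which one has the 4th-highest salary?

The consecutive relations fix a unique order: Quinn < Cleo < Nico < Dana < Ben < Zara < Dev < Hugo < Zane < Bea < Jade < Haru.
The 4th largest is Zane.

Zane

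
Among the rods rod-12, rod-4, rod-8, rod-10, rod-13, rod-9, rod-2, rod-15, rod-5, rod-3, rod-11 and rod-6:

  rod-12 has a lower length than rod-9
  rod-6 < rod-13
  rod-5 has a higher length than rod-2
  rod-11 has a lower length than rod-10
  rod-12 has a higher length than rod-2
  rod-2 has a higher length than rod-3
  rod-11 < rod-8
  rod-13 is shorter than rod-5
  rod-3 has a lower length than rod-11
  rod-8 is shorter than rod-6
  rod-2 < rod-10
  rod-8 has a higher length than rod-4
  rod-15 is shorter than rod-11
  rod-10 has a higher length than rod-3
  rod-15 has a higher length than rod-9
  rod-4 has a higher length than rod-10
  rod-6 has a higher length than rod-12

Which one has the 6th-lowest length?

rod-11

The consecutive relations fix a unique order: rod-3 < rod-2 < rod-12 < rod-9 < rod-15 < rod-11 < rod-10 < rod-4 < rod-8 < rod-6 < rod-13 < rod-5.
Counting 6 from the smallest end gives rod-11.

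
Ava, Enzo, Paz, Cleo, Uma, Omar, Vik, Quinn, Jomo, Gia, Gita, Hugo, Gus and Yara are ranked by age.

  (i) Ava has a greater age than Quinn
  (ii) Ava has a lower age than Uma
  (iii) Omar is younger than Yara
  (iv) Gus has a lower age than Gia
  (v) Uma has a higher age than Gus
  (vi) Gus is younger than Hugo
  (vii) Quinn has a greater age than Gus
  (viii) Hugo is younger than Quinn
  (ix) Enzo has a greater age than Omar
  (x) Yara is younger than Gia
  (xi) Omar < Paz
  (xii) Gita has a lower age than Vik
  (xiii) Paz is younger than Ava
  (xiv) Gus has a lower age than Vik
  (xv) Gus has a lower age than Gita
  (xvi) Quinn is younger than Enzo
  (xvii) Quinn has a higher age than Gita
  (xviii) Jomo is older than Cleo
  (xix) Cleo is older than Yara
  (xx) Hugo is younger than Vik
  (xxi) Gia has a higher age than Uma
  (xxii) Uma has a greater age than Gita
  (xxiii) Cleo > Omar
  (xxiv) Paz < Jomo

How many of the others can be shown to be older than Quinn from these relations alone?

4

The elements the relations force above Quinn are Ava, Uma, Gia, Enzo — no chain reaches any other.
That is 4.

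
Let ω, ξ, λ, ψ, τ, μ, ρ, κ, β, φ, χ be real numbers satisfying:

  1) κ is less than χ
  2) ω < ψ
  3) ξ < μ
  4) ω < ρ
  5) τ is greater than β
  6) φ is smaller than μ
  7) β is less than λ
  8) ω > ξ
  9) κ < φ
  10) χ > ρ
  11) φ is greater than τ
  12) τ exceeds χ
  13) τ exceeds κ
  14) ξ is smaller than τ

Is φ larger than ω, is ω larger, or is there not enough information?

φ

ω < ρ < χ < τ < φ, by transitivity through ρ, χ, τ.
So φ is larger.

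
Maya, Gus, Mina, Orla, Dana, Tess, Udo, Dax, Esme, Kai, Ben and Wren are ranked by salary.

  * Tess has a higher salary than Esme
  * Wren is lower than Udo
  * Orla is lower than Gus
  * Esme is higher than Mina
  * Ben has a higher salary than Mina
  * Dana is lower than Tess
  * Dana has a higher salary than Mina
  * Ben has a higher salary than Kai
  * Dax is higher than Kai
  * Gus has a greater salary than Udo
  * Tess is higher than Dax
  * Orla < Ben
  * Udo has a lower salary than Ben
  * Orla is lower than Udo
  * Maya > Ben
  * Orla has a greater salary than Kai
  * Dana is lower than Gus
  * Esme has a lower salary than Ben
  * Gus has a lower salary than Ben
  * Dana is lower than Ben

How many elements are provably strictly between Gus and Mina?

Chaining upward from Mina reaches: Esme, Dana, Ben, Tess, Maya.
Chaining downward from Gus reaches: Kai, Orla, Wren, Udo, Dana.
Strictly between Mina and Gus are those in both lists: Dana — 1 element.

1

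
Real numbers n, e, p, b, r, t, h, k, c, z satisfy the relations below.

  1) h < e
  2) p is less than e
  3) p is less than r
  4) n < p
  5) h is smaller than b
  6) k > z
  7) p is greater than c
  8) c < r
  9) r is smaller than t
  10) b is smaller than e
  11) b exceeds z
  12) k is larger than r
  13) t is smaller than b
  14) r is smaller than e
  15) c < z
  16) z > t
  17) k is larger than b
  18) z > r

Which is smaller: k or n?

n

n < p and p < r give n < r.
With r < t: n < p < r < t.
With t < z: n < p < r < t < z.
With z < b: n < p < r < t < z < b.
Then b < k extends the chain to k.
So n < k; n is the smaller of the two.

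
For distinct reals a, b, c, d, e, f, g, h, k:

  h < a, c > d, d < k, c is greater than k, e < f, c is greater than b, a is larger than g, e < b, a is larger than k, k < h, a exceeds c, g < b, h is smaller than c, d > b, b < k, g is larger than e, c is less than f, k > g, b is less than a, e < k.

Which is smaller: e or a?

e

e < g and g < b give e < b.
With b < d: e < g < b < d.
Then d < k extends the chain to k.
Then k < h extends the chain to h.
With h < c: e < g < b < d < k < h < c.
With c < a: e < g < b < d < k < h < c < a.
So e < a; e is the smaller of the two.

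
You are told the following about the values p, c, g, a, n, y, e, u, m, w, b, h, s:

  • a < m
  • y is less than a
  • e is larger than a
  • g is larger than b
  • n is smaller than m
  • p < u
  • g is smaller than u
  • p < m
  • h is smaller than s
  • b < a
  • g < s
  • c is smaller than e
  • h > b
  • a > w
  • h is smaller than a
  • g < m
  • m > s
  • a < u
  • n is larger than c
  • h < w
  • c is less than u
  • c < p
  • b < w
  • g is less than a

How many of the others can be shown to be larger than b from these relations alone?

From b the given relations immediately reach h, g, w, a.
From those, e, u, s, m — 8 in total.
Nothing else is reachable above b; 8 in all.

8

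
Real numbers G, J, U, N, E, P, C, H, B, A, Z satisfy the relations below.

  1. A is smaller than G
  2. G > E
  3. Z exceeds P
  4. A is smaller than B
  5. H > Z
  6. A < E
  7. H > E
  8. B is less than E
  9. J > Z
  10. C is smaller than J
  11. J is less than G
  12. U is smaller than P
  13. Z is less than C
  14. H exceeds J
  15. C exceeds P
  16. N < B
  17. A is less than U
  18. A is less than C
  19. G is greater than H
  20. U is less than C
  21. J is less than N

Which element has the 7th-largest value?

C

Chaining the given pairs: A < U < P < Z < C < J < N < B < E < H < G.
The 7th largest is C.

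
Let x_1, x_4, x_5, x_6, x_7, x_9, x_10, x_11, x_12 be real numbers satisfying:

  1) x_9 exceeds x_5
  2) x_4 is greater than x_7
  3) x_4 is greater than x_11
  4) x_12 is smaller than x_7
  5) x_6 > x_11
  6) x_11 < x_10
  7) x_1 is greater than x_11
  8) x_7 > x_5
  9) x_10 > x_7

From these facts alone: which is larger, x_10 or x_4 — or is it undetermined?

undetermined

Following every chain through x_10: below x_10 we get x_11, x_12, x_5, x_7.
x_4 is not reached, and no chain runs the other way from x_4 to x_10.
So the given relations leave the order of x_10 and x_4 undetermined.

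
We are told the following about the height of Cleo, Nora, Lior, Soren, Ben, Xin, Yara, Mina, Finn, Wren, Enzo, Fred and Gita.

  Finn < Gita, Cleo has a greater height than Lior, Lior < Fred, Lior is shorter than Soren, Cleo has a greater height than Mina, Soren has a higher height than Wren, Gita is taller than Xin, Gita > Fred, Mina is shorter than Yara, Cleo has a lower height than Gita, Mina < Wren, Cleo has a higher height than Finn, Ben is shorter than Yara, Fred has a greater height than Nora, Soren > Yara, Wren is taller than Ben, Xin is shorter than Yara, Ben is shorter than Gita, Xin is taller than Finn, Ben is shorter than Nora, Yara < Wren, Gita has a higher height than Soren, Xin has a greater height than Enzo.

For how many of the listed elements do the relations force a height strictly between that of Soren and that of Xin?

The relations place Xin below Soren. An element lies strictly between them when it is forced above Xin and also forced below Soren.
Above Xin: {Yara, Wren, Gita}. Below Soren: {Enzo, Finn, Lior, Mina, Ben, Yara, Wren}.
Intersection: {Yara, Wren} — 2.

2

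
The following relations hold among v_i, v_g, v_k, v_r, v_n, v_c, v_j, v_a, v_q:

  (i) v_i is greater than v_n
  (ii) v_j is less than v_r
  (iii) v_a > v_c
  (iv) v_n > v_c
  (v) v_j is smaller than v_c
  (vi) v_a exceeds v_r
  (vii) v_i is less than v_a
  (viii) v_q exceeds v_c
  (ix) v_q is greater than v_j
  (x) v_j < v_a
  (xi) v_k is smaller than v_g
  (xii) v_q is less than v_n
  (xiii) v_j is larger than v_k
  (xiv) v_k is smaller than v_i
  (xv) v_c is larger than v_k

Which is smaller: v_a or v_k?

v_k < v_j < v_c < v_q < v_n < v_i < v_a, by transitivity through v_j, v_c, v_q, v_n, v_i.
So v_k < v_a; v_k is the smaller of the two.

v_k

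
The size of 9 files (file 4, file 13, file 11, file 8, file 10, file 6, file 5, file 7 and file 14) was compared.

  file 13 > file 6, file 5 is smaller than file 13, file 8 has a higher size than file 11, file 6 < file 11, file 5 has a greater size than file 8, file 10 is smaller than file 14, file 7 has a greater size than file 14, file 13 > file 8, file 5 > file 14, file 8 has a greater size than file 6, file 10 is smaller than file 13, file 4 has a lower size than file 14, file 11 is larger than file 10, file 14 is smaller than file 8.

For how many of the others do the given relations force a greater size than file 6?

Directly above file 6: file 11, file 8, file 13.
One step further: file 5 (4 so far).
No other element is forced above file 6 by the given relations, so the count is 4.

4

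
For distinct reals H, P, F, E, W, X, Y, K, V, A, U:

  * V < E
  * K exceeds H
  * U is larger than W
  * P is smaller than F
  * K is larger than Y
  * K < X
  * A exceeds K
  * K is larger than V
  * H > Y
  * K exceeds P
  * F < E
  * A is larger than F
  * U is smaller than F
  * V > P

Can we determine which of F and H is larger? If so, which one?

undetermined

Following every chain through F: above F we get A, E; below F we get P, W, U.
H is not reached, and no chain runs the other way from H to F.
So the given relations leave the order of F and H undetermined.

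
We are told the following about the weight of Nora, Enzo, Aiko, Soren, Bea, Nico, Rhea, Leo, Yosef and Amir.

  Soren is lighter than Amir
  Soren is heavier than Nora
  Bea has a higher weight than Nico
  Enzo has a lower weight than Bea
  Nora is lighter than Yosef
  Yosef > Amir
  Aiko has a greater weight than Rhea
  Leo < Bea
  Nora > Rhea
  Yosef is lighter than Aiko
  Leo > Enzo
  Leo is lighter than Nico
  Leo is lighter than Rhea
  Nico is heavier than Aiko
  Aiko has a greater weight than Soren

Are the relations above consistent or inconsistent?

consistent

Every relation is compatible with Enzo < Leo < Rhea < Nora < Soren < Amir < Yosef < Aiko < Nico < Bea; the set is consistent.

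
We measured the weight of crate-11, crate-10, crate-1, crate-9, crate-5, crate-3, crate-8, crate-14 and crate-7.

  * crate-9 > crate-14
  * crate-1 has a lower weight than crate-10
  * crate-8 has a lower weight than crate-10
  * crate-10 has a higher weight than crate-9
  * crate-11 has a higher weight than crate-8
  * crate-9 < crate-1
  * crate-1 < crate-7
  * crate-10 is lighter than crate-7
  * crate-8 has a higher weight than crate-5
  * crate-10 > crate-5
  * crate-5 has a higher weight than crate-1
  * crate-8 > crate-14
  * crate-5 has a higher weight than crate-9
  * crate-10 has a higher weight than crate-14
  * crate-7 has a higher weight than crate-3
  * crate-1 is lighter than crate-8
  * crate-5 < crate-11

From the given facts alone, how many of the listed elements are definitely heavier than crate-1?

5

The elements the relations force above crate-1 are crate-5, crate-8, crate-10, crate-7, crate-11 — no chain reaches any other.
That is 5.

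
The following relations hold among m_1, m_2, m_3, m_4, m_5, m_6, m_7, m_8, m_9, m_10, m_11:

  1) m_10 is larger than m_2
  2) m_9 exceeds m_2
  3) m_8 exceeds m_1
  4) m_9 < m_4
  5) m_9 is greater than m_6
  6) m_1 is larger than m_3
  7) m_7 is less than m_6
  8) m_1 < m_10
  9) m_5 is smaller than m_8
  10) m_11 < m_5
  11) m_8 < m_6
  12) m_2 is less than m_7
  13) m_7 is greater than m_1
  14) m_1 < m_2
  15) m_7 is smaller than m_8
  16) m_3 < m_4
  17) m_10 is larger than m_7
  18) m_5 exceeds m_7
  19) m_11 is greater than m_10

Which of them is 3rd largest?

Chaining the given pairs: m_3 < m_1 < m_2 < m_7 < m_10 < m_11 < m_5 < m_8 < m_6 < m_9 < m_4.
Counting 3 from the largest end gives m_6.

m_6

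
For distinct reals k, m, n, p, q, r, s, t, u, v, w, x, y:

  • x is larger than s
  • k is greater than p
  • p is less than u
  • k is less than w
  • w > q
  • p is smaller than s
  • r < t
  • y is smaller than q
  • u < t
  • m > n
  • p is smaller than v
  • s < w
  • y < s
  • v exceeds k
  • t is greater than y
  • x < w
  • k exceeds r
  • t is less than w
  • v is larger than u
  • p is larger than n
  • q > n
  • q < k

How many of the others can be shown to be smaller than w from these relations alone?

10

From w the given relations immediately reach q, s, t, k, x.
From those, y, n, p, r, u — 10 in total.
Nothing else is reachable below w; 10 in all.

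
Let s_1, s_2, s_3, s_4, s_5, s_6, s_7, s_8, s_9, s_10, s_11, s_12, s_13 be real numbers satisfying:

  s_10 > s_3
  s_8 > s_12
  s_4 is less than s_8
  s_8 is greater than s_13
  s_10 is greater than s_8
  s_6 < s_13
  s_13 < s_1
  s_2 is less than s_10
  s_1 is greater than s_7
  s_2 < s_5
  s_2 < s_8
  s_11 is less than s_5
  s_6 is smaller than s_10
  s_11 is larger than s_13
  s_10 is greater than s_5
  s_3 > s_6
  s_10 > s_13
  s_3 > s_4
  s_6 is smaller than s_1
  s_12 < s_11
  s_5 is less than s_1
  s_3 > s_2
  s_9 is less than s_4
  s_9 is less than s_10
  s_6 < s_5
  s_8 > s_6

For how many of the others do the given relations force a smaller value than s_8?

6

From s_8 the given relations immediately reach s_12, s_6, s_13, s_2, s_4.
From those, s_9 — 6 in total.
No other element is forced below s_8 by the given relations, so the count is 6.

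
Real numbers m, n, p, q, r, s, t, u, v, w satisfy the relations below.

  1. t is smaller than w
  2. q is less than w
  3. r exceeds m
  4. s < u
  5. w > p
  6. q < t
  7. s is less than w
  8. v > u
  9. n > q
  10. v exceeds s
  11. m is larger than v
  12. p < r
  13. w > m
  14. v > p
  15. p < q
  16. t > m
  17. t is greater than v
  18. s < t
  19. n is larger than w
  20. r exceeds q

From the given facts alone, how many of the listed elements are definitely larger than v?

Directly above v: m, t.
One step further: r, w (4 so far).
One step further: n (5 so far).
Nothing else is reachable above v; 5 in all.

5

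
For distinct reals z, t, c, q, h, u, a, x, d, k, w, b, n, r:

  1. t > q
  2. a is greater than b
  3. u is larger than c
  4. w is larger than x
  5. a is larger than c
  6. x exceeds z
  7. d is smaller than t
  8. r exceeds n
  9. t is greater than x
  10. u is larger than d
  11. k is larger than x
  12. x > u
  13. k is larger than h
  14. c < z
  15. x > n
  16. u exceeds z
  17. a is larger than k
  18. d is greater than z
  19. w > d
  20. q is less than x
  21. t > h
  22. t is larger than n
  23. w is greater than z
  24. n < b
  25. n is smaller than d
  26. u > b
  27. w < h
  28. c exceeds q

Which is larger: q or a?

Link the given pairs in sequence: q < c; c < z; z < d; d < u; u < x; x < w; w < h; h < k; k < a.
Together: q < c < z < d < u < x < w < h < k < a.
So q < a; a is the larger of the two.

a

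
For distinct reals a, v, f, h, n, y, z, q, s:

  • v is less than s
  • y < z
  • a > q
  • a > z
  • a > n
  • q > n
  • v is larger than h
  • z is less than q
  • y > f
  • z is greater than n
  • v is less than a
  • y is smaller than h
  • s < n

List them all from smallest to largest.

The consecutive links are each given: f < y; y < h; h < v; v < s; s < n; n < z; z < q; q < a.

f < y < h < v < s < n < z < q < a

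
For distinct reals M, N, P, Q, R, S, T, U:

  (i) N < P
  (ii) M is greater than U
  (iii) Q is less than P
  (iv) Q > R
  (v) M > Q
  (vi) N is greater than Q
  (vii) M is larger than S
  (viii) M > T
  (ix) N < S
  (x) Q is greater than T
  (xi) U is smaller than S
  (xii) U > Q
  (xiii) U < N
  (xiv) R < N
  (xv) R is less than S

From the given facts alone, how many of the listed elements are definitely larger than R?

6

From R the given relations immediately reach Q, N, S.
From those, U, P, M — 6 in total.
Nothing else is reachable above R; 6 in all.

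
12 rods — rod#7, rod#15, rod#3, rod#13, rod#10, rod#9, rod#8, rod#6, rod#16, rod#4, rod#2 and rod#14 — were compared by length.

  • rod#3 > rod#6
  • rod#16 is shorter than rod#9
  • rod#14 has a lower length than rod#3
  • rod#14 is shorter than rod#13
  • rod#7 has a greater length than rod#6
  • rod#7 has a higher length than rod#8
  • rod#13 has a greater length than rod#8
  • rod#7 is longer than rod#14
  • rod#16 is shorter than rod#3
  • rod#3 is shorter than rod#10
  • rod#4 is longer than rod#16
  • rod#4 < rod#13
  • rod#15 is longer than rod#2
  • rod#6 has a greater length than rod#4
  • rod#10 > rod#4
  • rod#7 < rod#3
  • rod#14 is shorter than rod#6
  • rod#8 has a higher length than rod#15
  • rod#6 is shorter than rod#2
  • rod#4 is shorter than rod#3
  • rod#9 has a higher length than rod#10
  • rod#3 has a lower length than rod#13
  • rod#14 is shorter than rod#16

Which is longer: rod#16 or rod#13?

rod#13

rod#16 < rod#4 and rod#4 < rod#6 give rod#16 < rod#6.
With rod#6 < rod#2: rod#16 < rod#4 < rod#6 < rod#2.
With rod#2 < rod#15: rod#16 < rod#4 < rod#6 < rod#2 < rod#15.
Then rod#15 < rod#8 extends the chain to rod#8.
Then rod#8 < rod#7 extends the chain to rod#7.
Then rod#7 < rod#3 extends the chain to rod#3.
Then rod#3 < rod#13 extends the chain to rod#13.
So rod#16 < rod#13; rod#13 is the longer of the two.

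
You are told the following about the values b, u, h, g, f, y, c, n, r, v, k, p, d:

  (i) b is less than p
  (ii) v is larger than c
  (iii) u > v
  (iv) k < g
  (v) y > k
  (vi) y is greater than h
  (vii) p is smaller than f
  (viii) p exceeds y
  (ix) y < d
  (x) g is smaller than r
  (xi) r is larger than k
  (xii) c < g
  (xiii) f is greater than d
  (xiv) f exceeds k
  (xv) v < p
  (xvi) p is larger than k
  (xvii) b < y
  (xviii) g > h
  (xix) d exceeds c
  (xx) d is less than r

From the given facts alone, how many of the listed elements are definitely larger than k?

6

The elements the relations force above k are y, p, g, d, r, f — no chain reaches any other.
That is 6.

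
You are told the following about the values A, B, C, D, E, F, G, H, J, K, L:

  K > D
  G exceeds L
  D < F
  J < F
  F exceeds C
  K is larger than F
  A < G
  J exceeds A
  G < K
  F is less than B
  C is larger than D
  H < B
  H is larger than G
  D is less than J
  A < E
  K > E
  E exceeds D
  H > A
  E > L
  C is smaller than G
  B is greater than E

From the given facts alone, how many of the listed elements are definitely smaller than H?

5

The elements the relations force below H are D, L, A, C, G — no chain reaches any other.
That is 5.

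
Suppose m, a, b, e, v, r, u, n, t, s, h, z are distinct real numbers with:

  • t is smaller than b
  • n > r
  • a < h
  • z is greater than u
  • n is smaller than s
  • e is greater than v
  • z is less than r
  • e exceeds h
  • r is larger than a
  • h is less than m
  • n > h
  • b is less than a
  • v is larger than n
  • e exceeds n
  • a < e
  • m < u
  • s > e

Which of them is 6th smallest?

u

Chaining the given pairs: t < b < a < h < m < u < z < r < n < v < e < s.
Counting 6 from the smallest end gives u.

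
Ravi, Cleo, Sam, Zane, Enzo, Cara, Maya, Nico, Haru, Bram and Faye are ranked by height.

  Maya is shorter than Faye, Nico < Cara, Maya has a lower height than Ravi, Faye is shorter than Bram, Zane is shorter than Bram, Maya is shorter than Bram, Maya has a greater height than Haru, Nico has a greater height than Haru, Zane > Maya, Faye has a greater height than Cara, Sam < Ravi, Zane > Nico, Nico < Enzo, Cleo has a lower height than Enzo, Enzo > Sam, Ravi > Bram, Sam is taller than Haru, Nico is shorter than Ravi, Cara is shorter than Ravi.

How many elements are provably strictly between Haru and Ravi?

Chaining upward from Haru reaches: Maya, Nico, Sam, Zane, Cara, Enzo, Faye, Bram.
Chaining downward from Ravi reaches: Maya, Nico, Sam, Zane, Cara, Faye, Bram.
Strictly between Haru and Ravi are those in both lists: Maya, Nico, Sam, Zane, Cara, Faye, Bram — 7 elements.

7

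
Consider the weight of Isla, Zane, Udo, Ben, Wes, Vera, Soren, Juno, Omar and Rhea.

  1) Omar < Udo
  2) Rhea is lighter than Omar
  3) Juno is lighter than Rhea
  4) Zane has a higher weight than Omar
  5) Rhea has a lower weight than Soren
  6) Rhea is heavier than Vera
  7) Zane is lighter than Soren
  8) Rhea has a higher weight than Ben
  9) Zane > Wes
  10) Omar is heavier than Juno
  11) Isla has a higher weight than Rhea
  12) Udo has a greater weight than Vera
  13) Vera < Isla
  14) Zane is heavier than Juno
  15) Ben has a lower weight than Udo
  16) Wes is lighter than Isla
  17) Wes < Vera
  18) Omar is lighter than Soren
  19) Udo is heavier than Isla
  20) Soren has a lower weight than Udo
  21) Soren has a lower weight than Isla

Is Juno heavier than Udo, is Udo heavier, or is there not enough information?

Link the given pairs in sequence: Juno < Rhea; Rhea < Omar; Omar < Zane; Zane < Soren; Soren < Isla; Isla < Udo.
Chaining these gives Juno < Rhea < Omar < Zane < Soren < Isla < Udo.
So Udo is heavier.

Udo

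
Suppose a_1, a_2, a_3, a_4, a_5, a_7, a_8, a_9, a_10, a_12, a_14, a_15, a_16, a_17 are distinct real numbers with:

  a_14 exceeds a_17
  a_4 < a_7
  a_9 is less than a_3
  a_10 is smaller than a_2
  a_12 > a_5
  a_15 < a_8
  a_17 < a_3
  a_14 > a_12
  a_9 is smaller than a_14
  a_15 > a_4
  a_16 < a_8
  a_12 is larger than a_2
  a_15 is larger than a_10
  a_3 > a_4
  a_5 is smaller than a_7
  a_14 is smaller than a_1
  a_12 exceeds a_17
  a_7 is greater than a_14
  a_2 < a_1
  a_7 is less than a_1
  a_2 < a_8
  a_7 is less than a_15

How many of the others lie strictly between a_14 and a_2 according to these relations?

Chaining upward from a_2 reaches: a_12, a_7, a_15, a_8, a_1.
Chaining downward from a_14 reaches: a_10, a_17, a_5, a_9, a_12.
Strictly between a_2 and a_14 are those in both lists: a_12 — 1 element.

1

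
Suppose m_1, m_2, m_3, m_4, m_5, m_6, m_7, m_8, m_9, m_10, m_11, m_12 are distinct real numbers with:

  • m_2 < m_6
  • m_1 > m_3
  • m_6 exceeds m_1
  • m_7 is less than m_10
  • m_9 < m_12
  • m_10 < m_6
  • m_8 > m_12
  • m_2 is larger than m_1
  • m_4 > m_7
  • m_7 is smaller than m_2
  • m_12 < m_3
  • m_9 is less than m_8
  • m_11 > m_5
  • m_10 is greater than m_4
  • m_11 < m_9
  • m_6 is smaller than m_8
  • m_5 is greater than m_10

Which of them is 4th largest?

Piecing the relations together gives one ordering: m_7 < m_4 < m_10 < m_5 < m_11 < m_9 < m_12 < m_3 < m_1 < m_2 < m_6 < m_8.
The 4th largest is m_1.

m_1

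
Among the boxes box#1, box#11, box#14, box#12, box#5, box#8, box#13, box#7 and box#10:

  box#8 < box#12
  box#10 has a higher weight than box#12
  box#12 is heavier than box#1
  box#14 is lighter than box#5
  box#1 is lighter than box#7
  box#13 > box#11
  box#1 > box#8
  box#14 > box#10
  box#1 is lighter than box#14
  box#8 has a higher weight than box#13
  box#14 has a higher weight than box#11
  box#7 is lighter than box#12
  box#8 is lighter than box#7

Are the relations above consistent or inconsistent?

consistent

The single ordering box#11 < box#13 < box#8 < box#1 < box#7 < box#12 < box#10 < box#14 < box#5 satisfies every listed relation, so no contradiction arises.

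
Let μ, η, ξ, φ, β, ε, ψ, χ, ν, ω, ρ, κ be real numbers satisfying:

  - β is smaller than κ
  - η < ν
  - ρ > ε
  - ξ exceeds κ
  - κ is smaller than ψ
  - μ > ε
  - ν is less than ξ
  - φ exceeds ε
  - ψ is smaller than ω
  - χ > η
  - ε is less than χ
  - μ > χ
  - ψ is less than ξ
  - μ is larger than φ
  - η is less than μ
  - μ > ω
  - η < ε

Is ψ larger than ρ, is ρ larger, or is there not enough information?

undetermined

Following every chain through ρ: below ρ we get η, ε.
ψ is not reached, and no chain runs the other way from ψ to ρ.
So the given relations leave the order of ρ and ψ undetermined.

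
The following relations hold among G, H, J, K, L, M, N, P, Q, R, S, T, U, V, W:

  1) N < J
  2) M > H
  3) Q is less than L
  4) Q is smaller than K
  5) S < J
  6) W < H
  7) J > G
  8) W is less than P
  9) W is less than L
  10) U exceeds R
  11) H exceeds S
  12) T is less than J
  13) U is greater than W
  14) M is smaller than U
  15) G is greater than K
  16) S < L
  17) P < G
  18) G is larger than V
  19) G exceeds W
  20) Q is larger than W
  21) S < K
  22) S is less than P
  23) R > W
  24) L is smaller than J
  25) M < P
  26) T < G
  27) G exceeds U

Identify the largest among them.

J

V is not greatest since V < G; W is not greatest since W < H; S is not greatest since S < P; H is not greatest since H < M; Q is not greatest since Q < K; T is not greatest since T < G; K is not greatest since K < G; R is not greatest since R < U; M is not greatest since M < U; U is not greatest since U < G; L is not greatest since L < J; P is not greatest since P < G; G is not greatest since G < J; N is not greatest since N < J.
Only J has nothing above it, so J is the largest.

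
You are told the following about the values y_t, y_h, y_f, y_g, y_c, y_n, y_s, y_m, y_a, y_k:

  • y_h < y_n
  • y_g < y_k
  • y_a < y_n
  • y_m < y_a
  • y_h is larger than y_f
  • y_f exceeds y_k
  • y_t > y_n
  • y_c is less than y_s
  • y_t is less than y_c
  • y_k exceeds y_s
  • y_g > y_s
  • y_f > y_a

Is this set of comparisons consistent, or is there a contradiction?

inconsistent

We have y_k < y_f stated directly, yet also y_f < y_h < y_n < y_t < y_c < y_s < y_g < y_k by chaining the others — so y_f < y_k. Contradiction.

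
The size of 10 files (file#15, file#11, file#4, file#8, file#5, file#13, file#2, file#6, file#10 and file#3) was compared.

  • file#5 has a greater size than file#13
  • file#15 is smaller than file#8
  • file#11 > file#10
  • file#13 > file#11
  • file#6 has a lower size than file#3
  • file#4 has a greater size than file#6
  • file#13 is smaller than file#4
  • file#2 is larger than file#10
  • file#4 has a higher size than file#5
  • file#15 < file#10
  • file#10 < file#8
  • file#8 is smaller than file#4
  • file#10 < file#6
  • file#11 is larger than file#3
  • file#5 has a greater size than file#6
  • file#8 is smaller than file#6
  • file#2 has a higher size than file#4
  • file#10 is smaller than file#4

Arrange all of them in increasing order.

file#15 < file#10 < file#8 < file#6 < file#3 < file#11 < file#13 < file#5 < file#4 < file#2

Each adjacent pair is fixed by a given relation: file#15 < file#10; file#10 < file#8; file#8 < file#6; file#6 < file#3; file#3 < file#11; file#11 < file#13; file#13 < file#5; file#5 < file#4; file#4 < file#2. Chaining them end to end gives the full order.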